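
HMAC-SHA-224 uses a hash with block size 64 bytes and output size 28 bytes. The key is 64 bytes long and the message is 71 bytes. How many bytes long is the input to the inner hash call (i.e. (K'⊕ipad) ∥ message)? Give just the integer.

Key is 64 ≤ 64 bytes, zero-padded: |K'| = 64.
Inner input = (K'⊕ipad) ∥ m → 64 + 71 = 135 bytes.

135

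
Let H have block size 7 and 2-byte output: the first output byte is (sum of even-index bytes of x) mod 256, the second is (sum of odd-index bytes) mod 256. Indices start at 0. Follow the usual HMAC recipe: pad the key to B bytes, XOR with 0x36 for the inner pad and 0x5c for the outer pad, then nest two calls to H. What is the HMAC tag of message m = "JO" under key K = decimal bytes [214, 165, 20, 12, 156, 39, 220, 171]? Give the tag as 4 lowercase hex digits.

bddc

Key decimal bytes [214, 165, 20, 12, 156, 39, 220, 171] = d6 a5 14 0c 9c 27 dc ab is 8 bytes > B = 7, so hash it first: H(key) = 62 83, then zero-pad to 7 bytes: K' = 62 83 00 00 00 00 00.
K' ⊕ ipad = 54 b5 36 36 36 36 36.  K' ⊕ opad = 3e df 5c 5c 5c 5c 5c.
Inner input = (K'⊕ipad) ∥ m = 54 b5 36 36 36 36 36 ∥ 4a 4f.
Inner hash: even-index sum = 325 mod 256 = 69; odd-index sum = 363 mod 256 = 107 → 45 6b.
Outer input = (K'⊕opad) ∥ inner = 3e df 5c 5c 5c 5c 5c ∥ 45 6b.
Outer hash (tag): even-index sum = 445 mod 256 = 189; odd-index sum = 476 mod 256 = 220 → bd dc.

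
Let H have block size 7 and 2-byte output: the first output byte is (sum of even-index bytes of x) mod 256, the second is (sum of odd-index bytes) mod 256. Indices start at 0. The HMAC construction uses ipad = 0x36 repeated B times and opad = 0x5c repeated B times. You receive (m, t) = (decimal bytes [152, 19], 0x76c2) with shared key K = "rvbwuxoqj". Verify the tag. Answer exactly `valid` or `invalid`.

Key "rvbwuxoqj" = 72 76 62 77 75 78 6f 71 6a is 9 bytes > B = 7, so hash it first: H(key) = 22 d6, then zero-pad to 7 bytes: K' = 22 d6 00 00 00 00 00.
K' ⊕ ipad = 14 e0 36 36 36 36 36; K' ⊕ opad = 7e 8a 5c 5c 5c 5c 5c.
Inner hash: even-index sum = 201 mod 256 = 201; odd-index sum = 484 mod 256 = 228 → c9 e4.
Outer hash (recomputed tag): even-index sum = 630 mod 256 = 118; odd-index sum = 523 mod 256 = 11 → 76 0b.
Recomputed tag = 760b; claimed = 76c2 → mismatch.

invalid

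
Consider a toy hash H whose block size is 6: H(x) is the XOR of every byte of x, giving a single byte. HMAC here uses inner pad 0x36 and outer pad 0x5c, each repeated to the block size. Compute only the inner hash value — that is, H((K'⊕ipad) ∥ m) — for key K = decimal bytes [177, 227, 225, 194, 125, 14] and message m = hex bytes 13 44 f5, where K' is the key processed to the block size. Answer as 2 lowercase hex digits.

a0

Key decimal bytes [177, 227, 225, 194, 125, 14] = b1 e3 e1 c2 7d 0e is exactly B = 6 bytes: K' = b1 e3 e1 c2 7d 0e.
K' ⊕ ipad = 87 d5 d7 f4 4b 38.
Inner input = 87 d5 d7 f4 4b 38 ∥ 13 44 f5.
Inner hash: XOR 87⊕d5⊕d7⊕f4⊕4b⊕38⊕13⊕44⊕f5 = a0.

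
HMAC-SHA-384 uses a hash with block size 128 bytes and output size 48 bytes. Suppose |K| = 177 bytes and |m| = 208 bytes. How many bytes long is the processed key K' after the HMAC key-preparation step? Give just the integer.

Key is 177 > 128 bytes, so it is hashed to 48 bytes then zero-padded to 128: |K'| = 128.

128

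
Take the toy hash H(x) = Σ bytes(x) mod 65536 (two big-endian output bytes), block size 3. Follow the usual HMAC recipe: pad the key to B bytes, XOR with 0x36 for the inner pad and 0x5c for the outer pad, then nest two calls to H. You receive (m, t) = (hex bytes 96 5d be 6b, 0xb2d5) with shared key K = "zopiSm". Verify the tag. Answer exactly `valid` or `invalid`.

invalid

Key "zopiSm" = 7a 6f 70 69 53 6d is 6 bytes > B = 3, so hash it first: H(key) = 02 82, then zero-pad to 3 bytes: K' = 02 82 00.
K' ⊕ ipad = 34 b4 36; K' ⊕ opad = 5e de 5c.
Inner hash: sum = 52+180+54+150+93+190+107 = 826 → 03 3a.
Outer hash (recomputed tag): sum = 94+222+92+3+58 = 469 → 01 d5.
Recomputed tag = 01d5; claimed = b2d5 → mismatch.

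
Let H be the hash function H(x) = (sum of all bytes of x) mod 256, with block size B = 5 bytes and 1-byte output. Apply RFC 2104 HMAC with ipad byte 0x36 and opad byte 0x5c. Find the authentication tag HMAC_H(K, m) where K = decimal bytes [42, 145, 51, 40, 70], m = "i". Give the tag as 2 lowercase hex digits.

ff

Key decimal bytes [42, 145, 51, 40, 70] = 2a 91 33 28 46 is exactly B = 5 bytes: K' = 2a 91 33 28 46.
K' ⊕ ipad = 1c a7 05 1e 70.  K' ⊕ opad = 76 cd 6f 74 1a.
Inner input = (K'⊕ipad) ∥ m = 1c a7 05 1e 70 ∥ 69.
Inner hash: sum = 28+167+5+30+112+105 = 447; mod 256 = 191 → bf.
Outer input = (K'⊕opad) ∥ inner = 76 cd 6f 74 1a ∥ bf.
Outer hash (tag): sum = 118+205+111+116+26+191 = 767; mod 256 = 255 → ff.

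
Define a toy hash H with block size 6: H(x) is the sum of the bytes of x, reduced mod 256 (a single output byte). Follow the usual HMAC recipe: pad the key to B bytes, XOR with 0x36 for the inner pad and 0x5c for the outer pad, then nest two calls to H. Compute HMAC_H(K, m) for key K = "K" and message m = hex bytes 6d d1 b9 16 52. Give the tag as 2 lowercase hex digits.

cd

Key "K" = 4b is 1 byte ≤ B = 6; zero-pad to 6 bytes: K' = 4b 00 00 00 00 00.
K' ⊕ ipad = 7d 36 36 36 36 36.  K' ⊕ opad = 17 5c 5c 5c 5c 5c.
Inner input = (K'⊕ipad) ∥ m = 7d 36 36 36 36 36 ∥ 6d d1 b9 16 52.
Inner hash: sum = 125+54+54+54+54+54+109+209+185+22+82 = 1002; mod 256 = 234 → ea.
Outer input = (K'⊕opad) ∥ inner = 17 5c 5c 5c 5c 5c ∥ ea.
Outer hash (tag): sum = 23+92+92+92+92+92+234 = 717; mod 256 = 205 → cd.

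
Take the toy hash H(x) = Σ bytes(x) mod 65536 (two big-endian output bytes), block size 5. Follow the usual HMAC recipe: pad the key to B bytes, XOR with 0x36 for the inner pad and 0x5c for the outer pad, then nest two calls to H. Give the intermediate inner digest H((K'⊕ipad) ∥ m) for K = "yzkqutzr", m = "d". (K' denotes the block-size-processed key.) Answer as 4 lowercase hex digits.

01cd

Key "yzkqutzr" = 79 7a 6b 71 75 74 7a 72 is 8 bytes > B = 5, so hash it first: H(key) = 03 a4, then zero-pad to 5 bytes: K' = 03 a4 00 00 00.
K' ⊕ ipad = 35 92 36 36 36.
Inner input = 35 92 36 36 36 ∥ 64.
Inner hash: sum = 53+146+54+54+54+100 = 461 → 01 cd.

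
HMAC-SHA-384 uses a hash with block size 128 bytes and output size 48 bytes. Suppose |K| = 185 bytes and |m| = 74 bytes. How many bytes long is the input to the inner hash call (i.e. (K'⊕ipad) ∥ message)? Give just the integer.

202

Key is 185 > 128 bytes, so it is hashed to 48 bytes then zero-padded to 128: |K'| = 128.
Inner input = (K'⊕ipad) ∥ m → 128 + 74 = 202 bytes.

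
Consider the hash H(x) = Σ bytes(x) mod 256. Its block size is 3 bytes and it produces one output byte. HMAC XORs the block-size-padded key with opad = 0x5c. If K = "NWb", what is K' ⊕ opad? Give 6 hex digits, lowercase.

Key "NWb" = 4e 57 62 is exactly B = 3 bytes: K' = 4e 57 62.
XOR each byte with 0x5c: 4e⊕5c=12, 57⊕5c=0b, 62⊕5c=3e.

120b3e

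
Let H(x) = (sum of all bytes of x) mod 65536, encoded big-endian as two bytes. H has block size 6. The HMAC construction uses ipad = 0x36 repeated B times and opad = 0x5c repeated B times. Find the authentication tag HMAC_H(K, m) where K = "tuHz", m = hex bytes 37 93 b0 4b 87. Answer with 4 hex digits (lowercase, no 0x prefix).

Key "tuHz" = 74 75 48 7a is 4 bytes ≤ B = 6; zero-pad to 6 bytes: K' = 74 75 48 7a 00 00.
K' ⊕ ipad = 42 43 7e 4c 36 36.  K' ⊕ opad = 28 29 14 26 5c 5c.
Inner input = (K'⊕ipad) ∥ m = 42 43 7e 4c 36 36 ∥ 37 93 b0 4b 87.
Inner hash: sum = 66+67+126+76+54+54+55+147+176+75+135 = 1031 → 04 07.
Outer input = (K'⊕opad) ∥ inner = 28 29 14 26 5c 5c ∥ 04 07.
Outer hash (tag): sum = 40+41+20+38+92+92+4+7 = 334 → 01 4e.

014e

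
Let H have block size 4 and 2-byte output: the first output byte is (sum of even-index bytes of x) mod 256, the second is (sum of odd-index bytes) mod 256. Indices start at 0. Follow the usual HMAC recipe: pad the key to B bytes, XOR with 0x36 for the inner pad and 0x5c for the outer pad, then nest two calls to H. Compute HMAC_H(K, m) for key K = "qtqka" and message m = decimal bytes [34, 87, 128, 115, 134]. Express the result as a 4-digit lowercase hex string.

Key "qtqka" = 71 74 71 6b 61 is 5 bytes > B = 4, so hash it first: H(key) = 43 df, then zero-pad to 4 bytes: K' = 43 df 00 00.
K' ⊕ ipad = 75 e9 36 36.  K' ⊕ opad = 1f 83 5c 5c.
Inner input = (K'⊕ipad) ∥ m = 75 e9 36 36 ∥ 22 57 80 73 86.
Inner hash: even-index sum = 467 mod 256 = 211; odd-index sum = 489 mod 256 = 233 → d3 e9.
Outer input = (K'⊕opad) ∥ inner = 1f 83 5c 5c ∥ d3 e9.
Outer hash (tag): even-index sum = 334 mod 256 = 78; odd-index sum = 456 mod 256 = 200 → 4e c8.

4ec8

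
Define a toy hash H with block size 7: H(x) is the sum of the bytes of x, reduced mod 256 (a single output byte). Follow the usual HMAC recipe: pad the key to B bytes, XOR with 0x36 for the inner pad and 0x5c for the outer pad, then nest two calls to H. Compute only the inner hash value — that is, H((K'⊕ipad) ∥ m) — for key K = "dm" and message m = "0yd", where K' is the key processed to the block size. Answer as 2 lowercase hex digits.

Key "dm" = 64 6d is 2 bytes ≤ B = 7; zero-pad to 7 bytes: K' = 64 6d 00 00 00 00 00.
K' ⊕ ipad = 52 5b 36 36 36 36 36.
Inner input = 52 5b 36 36 36 36 36 ∥ 30 79 64.
Inner hash: sum = 82+91+54+54+54+54+54+48+121+100 = 712; mod 256 = 200 → c8.

c8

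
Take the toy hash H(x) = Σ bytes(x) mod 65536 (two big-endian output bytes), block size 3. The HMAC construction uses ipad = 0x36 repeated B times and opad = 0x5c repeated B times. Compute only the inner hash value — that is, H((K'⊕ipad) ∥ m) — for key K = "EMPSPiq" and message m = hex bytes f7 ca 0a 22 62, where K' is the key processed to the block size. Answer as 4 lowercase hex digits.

Key "EMPSPiq" = 45 4d 50 53 50 69 71 is 7 bytes > B = 3, so hash it first: H(key) = 02 5f, then zero-pad to 3 bytes: K' = 02 5f 00.
K' ⊕ ipad = 34 69 36.
Inner input = 34 69 36 ∥ f7 ca 0a 22 62.
Inner hash: sum = 52+105+54+247+202+10+34+98 = 802 → 03 22.

0322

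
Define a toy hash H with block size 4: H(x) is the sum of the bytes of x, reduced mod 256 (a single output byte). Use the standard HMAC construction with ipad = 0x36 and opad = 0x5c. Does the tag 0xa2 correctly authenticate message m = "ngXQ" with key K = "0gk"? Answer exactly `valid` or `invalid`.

valid

Key "0gk" = 30 67 6b is 3 bytes ≤ B = 4; zero-pad to 4 bytes: K' = 30 67 6b 00.
K' ⊕ ipad = 06 51 5d 36; K' ⊕ opad = 6c 3b 37 5c.
Inner hash: sum = 6+81+93+54+110+103+88+81 = 616; mod 256 = 104 → 68.
Outer hash (recomputed tag): sum = 108+59+55+92+104 = 418; mod 256 = 162 → a2.
Recomputed tag = a2; claimed = a2 → match.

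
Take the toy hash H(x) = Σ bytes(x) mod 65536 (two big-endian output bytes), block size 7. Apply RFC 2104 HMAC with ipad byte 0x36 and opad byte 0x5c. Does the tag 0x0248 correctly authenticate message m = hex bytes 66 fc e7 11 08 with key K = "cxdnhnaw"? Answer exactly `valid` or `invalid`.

valid

Key "cxdnhnaw" = 63 78 64 6e 68 6e 61 77 is 8 bytes > B = 7, so hash it first: H(key) = 03 5b, then zero-pad to 7 bytes: K' = 03 5b 00 00 00 00 00.
K' ⊕ ipad = 35 6d 36 36 36 36 36; K' ⊕ opad = 5f 07 5c 5c 5c 5c 5c.
Inner hash: sum = 53+109+54+54+54+54+54+102+252+231+17+8 = 1042 → 04 12.
Outer hash (recomputed tag): sum = 95+7+92+92+92+92+92+4+18 = 584 → 02 48.
Recomputed tag = 0248; claimed = 0248 → match.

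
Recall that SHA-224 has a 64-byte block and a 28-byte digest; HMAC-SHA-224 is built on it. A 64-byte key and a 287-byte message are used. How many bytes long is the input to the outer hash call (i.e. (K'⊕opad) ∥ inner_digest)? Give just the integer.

Key is 64 ≤ 64 bytes, zero-padded: |K'| = 64.
Outer input = (K'⊕opad) ∥ H(inner) → 64 + 28 = 92 bytes.

92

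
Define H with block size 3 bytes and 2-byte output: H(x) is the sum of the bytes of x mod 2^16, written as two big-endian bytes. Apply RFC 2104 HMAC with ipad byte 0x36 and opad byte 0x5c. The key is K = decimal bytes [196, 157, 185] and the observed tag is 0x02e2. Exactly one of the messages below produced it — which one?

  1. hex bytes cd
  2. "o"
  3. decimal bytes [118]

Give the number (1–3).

3

Key decimal bytes [196, 157, 185] = c4 9d b9 is exactly B = 3 bytes: K' = c4 9d b9.
K' ⊕ ipad = f2 ab 8f; K' ⊕ opad = 98 c1 e5.
m1: inner = H(f2 ab 8f cd) = 02 f9; tag = H(98 c1 e5 02 f9) = 0339
m2: inner = H(f2 ab 8f 6f) = 02 9b; tag = H(98 c1 e5 02 9b) = 02db
m3: inner = H(f2 ab 8f 76) = 02 a2; tag = H(98 c1 e5 02 a2) = 02e2 ← matches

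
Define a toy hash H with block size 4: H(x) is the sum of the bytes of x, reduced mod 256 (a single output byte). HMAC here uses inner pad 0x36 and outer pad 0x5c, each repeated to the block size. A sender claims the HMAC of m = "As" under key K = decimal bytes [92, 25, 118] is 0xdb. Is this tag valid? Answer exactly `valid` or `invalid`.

invalid

Key decimal bytes [92, 25, 118] = 5c 19 76 is 3 bytes ≤ B = 4; zero-pad to 4 bytes: K' = 5c 19 76 00.
K' ⊕ ipad = 6a 2f 40 36; K' ⊕ opad = 00 45 2a 5c.
Inner hash: sum = 106+47+64+54+65+115 = 451; mod 256 = 195 → c3.
Outer hash (recomputed tag): sum = 0+69+42+92+195 = 398; mod 256 = 142 → 8e.
Recomputed tag = 8e; claimed = db → mismatch.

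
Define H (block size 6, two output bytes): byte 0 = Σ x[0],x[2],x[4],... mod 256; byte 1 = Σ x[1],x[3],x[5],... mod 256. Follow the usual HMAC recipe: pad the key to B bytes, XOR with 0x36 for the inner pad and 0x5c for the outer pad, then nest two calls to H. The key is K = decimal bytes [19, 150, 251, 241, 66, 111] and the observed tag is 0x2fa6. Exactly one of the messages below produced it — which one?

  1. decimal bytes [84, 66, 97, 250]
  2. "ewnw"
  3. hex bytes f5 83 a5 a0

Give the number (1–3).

1

Key decimal bytes [19, 150, 251, 241, 66, 111] = 13 96 fb f1 42 6f is exactly B = 6 bytes: K' = 13 96 fb f1 42 6f.
K' ⊕ ipad = 25 a0 cd c7 74 59; K' ⊕ opad = 4f ca a7 ad 1e 33.
m1: inner = H(25 a0 cd c7 74 59 54 42 61 fa) = 1b fc; tag = H(4f ca a7 ad 1e 33 1b fc) = 2fa6 ← matches
m2: inner = H(25 a0 cd c7 74 59 65 77 6e 77) = 39 ae; tag = H(4f ca a7 ad 1e 33 39 ae) = 4d58
m3: inner = H(25 a0 cd c7 74 59 f5 83 a5 a0) = 00 e3; tag = H(4f ca a7 ad 1e 33 00 e3) = 148d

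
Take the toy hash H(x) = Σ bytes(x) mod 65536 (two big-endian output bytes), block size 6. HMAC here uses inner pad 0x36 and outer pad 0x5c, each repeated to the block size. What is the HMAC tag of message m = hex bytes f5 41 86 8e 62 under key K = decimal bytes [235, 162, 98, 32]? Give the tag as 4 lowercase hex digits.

041e

Key decimal bytes [235, 162, 98, 32] = eb a2 62 20 is 4 bytes ≤ B = 6; zero-pad to 6 bytes: K' = eb a2 62 20 00 00.
K' ⊕ ipad = dd 94 54 16 36 36.  K' ⊕ opad = b7 fe 3e 7c 5c 5c.
Inner input = (K'⊕ipad) ∥ m = dd 94 54 16 36 36 ∥ f5 41 86 8e 62.
Inner hash: sum = 221+148+84+22+54+54+245+65+134+142+98 = 1267 → 04 f3.
Outer input = (K'⊕opad) ∥ inner = b7 fe 3e 7c 5c 5c ∥ 04 f3.
Outer hash (tag): sum = 183+254+62+124+92+92+4+243 = 1054 → 04 1e.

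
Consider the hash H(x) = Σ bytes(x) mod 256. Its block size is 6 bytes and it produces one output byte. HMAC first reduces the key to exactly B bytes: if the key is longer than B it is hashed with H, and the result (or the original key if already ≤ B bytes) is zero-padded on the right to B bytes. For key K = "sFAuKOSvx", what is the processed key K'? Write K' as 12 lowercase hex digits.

4a0000000000

|K| = 9 > B = 6, so first hash the key.
H(K): sum = 115+70+65+117+75+79+83+118+120 = 842; mod 256 = 74 → 4a.
Zero-pad H(K) = 4a to 6 bytes: K' = 4a 00 00 00 00 00.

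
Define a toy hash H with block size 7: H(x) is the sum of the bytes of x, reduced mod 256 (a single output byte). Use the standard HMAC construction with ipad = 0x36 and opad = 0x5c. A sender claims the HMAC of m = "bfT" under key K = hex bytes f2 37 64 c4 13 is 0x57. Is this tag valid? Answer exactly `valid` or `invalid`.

invalid

Key hex bytes f2 37 64 c4 13 is 5 bytes ≤ B = 7; zero-pad to 7 bytes: K' = f2 37 64 c4 13 00 00.
K' ⊕ ipad = c4 01 52 f2 25 36 36; K' ⊕ opad = ae 6b 38 98 4f 5c 5c.
Inner hash: sum = 196+1+82+242+37+54+54+98+102+84 = 950; mod 256 = 182 → b6.
Outer hash (recomputed tag): sum = 174+107+56+152+79+92+92+182 = 934; mod 256 = 166 → a6.
Recomputed tag = a6; claimed = 57 → mismatch.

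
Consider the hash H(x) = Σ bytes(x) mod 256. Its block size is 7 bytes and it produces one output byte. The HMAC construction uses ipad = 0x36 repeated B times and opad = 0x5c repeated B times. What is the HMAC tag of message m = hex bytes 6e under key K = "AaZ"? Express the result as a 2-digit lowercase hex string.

Key "AaZ" = 41 61 5a is 3 bytes ≤ B = 7; zero-pad to 7 bytes: K' = 41 61 5a 00 00 00 00.
K' ⊕ ipad = 77 57 6c 36 36 36 36.  K' ⊕ opad = 1d 3d 06 5c 5c 5c 5c.
Inner input = (K'⊕ipad) ∥ m = 77 57 6c 36 36 36 36 ∥ 6e.
Inner hash: sum = 119+87+108+54+54+54+54+110 = 640; mod 256 = 128 → 80.
Outer input = (K'⊕opad) ∥ inner = 1d 3d 06 5c 5c 5c 5c ∥ 80.
Outer hash (tag): sum = 29+61+6+92+92+92+92+128 = 592; mod 256 = 80 → 50.

50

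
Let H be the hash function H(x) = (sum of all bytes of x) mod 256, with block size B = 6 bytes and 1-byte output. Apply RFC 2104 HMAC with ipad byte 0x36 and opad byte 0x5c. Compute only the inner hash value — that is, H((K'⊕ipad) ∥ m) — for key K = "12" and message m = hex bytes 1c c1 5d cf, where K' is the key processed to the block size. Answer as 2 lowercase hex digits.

ec

Key "12" = 31 32 is 2 bytes ≤ B = 6; zero-pad to 6 bytes: K' = 31 32 00 00 00 00.
K' ⊕ ipad = 07 04 36 36 36 36.
Inner input = 07 04 36 36 36 36 ∥ 1c c1 5d cf.
Inner hash: sum = 7+4+54+54+54+54+28+193+93+207 = 748; mod 256 = 236 → ec.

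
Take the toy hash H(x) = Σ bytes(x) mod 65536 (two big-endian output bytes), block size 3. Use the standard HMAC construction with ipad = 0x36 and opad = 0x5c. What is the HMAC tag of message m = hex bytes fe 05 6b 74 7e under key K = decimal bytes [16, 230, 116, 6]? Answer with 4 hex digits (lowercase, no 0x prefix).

Key decimal bytes [16, 230, 116, 6] = 10 e6 74 06 is 4 bytes > B = 3, so hash it first: H(key) = 01 70, then zero-pad to 3 bytes: K' = 01 70 00.
K' ⊕ ipad = 37 46 36.  K' ⊕ opad = 5d 2c 5c.
Inner input = (K'⊕ipad) ∥ m = 37 46 36 ∥ fe 05 6b 74 7e.
Inner hash: sum = 55+70+54+254+5+107+116+126 = 787 → 03 13.
Outer input = (K'⊕opad) ∥ inner = 5d 2c 5c ∥ 03 13.
Outer hash (tag): sum = 93+44+92+3+19 = 251 → 00 fb.

00fb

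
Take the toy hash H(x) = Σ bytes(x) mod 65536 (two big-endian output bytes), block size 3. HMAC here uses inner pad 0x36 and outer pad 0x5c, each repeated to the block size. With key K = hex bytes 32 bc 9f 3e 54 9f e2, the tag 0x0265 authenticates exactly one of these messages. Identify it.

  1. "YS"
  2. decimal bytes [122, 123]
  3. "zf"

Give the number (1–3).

1

Key hex bytes 32 bc 9f 3e 54 9f e2 is 7 bytes > B = 3, so hash it first: H(key) = 03 a0, then zero-pad to 3 bytes: K' = 03 a0 00.
K' ⊕ ipad = 35 96 36; K' ⊕ opad = 5f fc 5c.
m1: inner = H(35 96 36 59 53) = 01 ad; tag = H(5f fc 5c 01 ad) = 0265 ← matches
m2: inner = H(35 96 36 7a 7b) = 01 f6; tag = H(5f fc 5c 01 f6) = 02ae
m3: inner = H(35 96 36 7a 66) = 01 e1; tag = H(5f fc 5c 01 e1) = 0299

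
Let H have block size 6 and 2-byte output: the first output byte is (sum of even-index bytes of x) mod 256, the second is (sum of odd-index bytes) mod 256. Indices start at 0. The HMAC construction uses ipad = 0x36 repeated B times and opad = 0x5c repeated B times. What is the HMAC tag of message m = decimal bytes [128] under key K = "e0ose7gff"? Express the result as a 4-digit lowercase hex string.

Key "e0ose7gff" = 65 30 6f 73 65 37 67 66 66 is 9 bytes > B = 6, so hash it first: H(key) = 06 40, then zero-pad to 6 bytes: K' = 06 40 00 00 00 00.
K' ⊕ ipad = 30 76 36 36 36 36.  K' ⊕ opad = 5a 1c 5c 5c 5c 5c.
Inner input = (K'⊕ipad) ∥ m = 30 76 36 36 36 36 ∥ 80.
Inner hash: even-index sum = 284 mod 256 = 28; odd-index sum = 226 mod 256 = 226 → 1c e2.
Outer input = (K'⊕opad) ∥ inner = 5a 1c 5c 5c 5c 5c ∥ 1c e2.
Outer hash (tag): even-index sum = 302 mod 256 = 46; odd-index sum = 438 mod 256 = 182 → 2e b6.

2eb6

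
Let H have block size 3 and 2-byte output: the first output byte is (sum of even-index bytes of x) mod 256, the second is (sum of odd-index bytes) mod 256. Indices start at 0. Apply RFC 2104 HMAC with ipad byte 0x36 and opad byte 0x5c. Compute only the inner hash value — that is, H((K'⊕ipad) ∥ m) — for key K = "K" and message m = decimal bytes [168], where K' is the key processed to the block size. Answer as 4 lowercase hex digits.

b3de

Key "K" = 4b is 1 byte ≤ B = 3; zero-pad to 3 bytes: K' = 4b 00 00.
K' ⊕ ipad = 7d 36 36.
Inner input = 7d 36 36 ∥ a8.
Inner hash: even-index sum = 179 mod 256 = 179; odd-index sum = 222 mod 256 = 222 → b3 de.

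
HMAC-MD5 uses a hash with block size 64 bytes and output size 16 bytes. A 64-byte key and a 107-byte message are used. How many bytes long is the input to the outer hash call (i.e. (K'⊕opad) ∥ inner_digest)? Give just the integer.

80

Key is 64 ≤ 64 bytes, zero-padded: |K'| = 64.
Outer input = (K'⊕opad) ∥ H(inner) → 64 + 16 = 80 bytes.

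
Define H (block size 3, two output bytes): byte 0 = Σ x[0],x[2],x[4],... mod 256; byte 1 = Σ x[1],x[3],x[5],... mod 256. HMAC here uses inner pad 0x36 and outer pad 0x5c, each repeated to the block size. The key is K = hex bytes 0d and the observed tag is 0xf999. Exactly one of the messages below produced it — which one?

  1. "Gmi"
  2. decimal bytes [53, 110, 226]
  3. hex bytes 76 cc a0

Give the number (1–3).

Key hex bytes 0d is 1 byte ≤ B = 3; zero-pad to 3 bytes: K' = 0d 00 00.
K' ⊕ ipad = 3b 36 36; K' ⊕ opad = 51 5c 5c.
m1: inner = H(3b 36 36 47 6d 69) = de e6; tag = H(51 5c 5c de e6) = 933a
m2: inner = H(3b 36 36 35 6e e2) = df 4d; tag = H(51 5c 5c df 4d) = fa3b
m3: inner = H(3b 36 36 76 cc a0) = 3d 4c; tag = H(51 5c 5c 3d 4c) = f999 ← matches

3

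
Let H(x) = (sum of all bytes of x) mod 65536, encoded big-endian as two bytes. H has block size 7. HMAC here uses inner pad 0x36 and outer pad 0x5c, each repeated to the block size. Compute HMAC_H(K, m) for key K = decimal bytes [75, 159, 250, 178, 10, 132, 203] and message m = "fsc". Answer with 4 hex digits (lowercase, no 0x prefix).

04d5

Key decimal bytes [75, 159, 250, 178, 10, 132, 203] = 4b 9f fa b2 0a 84 cb is exactly B = 7 bytes: K' = 4b 9f fa b2 0a 84 cb.
K' ⊕ ipad = 7d a9 cc 84 3c b2 fd.  K' ⊕ opad = 17 c3 a6 ee 56 d8 97.
Inner input = (K'⊕ipad) ∥ m = 7d a9 cc 84 3c b2 fd ∥ 66 73 63.
Inner hash: sum = 125+169+204+132+60+178+253+102+115+99 = 1437 → 05 9d.
Outer input = (K'⊕opad) ∥ inner = 17 c3 a6 ee 56 d8 97 ∥ 05 9d.
Outer hash (tag): sum = 23+195+166+238+86+216+151+5+157 = 1237 → 04 d5.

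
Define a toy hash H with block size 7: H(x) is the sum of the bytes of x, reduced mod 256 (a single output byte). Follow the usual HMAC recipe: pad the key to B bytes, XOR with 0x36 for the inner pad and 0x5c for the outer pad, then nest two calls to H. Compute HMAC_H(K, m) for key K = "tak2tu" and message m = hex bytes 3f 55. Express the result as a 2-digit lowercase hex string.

Key "tak2tu" = 74 61 6b 32 74 75 is 6 bytes ≤ B = 7; zero-pad to 7 bytes: K' = 74 61 6b 32 74 75 00.
K' ⊕ ipad = 42 57 5d 04 42 43 36.  K' ⊕ opad = 28 3d 37 6e 28 29 5c.
Inner input = (K'⊕ipad) ∥ m = 42 57 5d 04 42 43 36 ∥ 3f 55.
Inner hash: sum = 66+87+93+4+66+67+54+63+85 = 585; mod 256 = 73 → 49.
Outer input = (K'⊕opad) ∥ inner = 28 3d 37 6e 28 29 5c ∥ 49.
Outer hash (tag): sum = 40+61+55+110+40+41+92+73 = 512; mod 256 = 0 → 00.

00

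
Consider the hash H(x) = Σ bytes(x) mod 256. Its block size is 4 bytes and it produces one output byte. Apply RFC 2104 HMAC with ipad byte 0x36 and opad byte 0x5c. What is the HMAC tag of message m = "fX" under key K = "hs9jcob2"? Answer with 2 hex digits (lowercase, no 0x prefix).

fe

Key "hs9jcob2" = 68 73 39 6a 63 6f 62 32 is 8 bytes > B = 4, so hash it first: H(key) = e4, then zero-pad to 4 bytes: K' = e4 00 00 00.
K' ⊕ ipad = d2 36 36 36.  K' ⊕ opad = b8 5c 5c 5c.
Inner input = (K'⊕ipad) ∥ m = d2 36 36 36 ∥ 66 58.
Inner hash: sum = 210+54+54+54+102+88 = 562; mod 256 = 50 → 32.
Outer input = (K'⊕opad) ∥ inner = b8 5c 5c 5c ∥ 32.
Outer hash (tag): sum = 184+92+92+92+50 = 510; mod 256 = 254 → fe.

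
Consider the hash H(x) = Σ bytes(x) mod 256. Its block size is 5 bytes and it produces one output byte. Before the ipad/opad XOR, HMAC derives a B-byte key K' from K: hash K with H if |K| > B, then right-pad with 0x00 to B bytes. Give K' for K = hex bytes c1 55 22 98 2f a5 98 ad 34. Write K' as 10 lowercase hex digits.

|K| = 9 > B = 5, so first hash the key.
H(K): sum = 193+85+34+152+47+165+152+173+52 = 1053; mod 256 = 29 → 1d.
Zero-pad H(K) = 1d to 5 bytes: K' = 1d 00 00 00 00.

1d00000000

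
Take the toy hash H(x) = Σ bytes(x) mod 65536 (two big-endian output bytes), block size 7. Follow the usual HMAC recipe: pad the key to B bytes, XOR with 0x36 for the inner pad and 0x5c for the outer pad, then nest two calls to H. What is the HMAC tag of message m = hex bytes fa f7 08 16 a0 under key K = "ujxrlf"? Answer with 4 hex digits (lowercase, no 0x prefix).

Key "ujxrlf" = 75 6a 78 72 6c 66 is 6 bytes ≤ B = 7; zero-pad to 7 bytes: K' = 75 6a 78 72 6c 66 00.
K' ⊕ ipad = 43 5c 4e 44 5a 50 36.  K' ⊕ opad = 29 36 24 2e 30 3a 5c.
Inner input = (K'⊕ipad) ∥ m = 43 5c 4e 44 5a 50 36 ∥ fa f7 08 16 a0.
Inner hash: sum = 67+92+78+68+90+80+54+250+247+8+22+160 = 1216 → 04 c0.
Outer input = (K'⊕opad) ∥ inner = 29 36 24 2e 30 3a 5c ∥ 04 c0.
Outer hash (tag): sum = 41+54+36+46+48+58+92+4+192 = 571 → 02 3b.

023b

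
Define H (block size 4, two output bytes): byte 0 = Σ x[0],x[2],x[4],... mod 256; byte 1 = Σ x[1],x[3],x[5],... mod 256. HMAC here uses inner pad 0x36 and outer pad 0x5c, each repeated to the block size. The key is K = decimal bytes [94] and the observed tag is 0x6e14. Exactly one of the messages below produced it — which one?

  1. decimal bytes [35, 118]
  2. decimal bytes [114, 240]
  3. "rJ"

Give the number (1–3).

2

Key decimal bytes [94] = 5e is 1 byte ≤ B = 4; zero-pad to 4 bytes: K' = 5e 00 00 00.
K' ⊕ ipad = 68 36 36 36; K' ⊕ opad = 02 5c 5c 5c.
m1: inner = H(68 36 36 36 23 76) = c1 e2; tag = H(02 5c 5c 5c c1 e2) = 1f9a
m2: inner = H(68 36 36 36 72 f0) = 10 5c; tag = H(02 5c 5c 5c 10 5c) = 6e14 ← matches
m3: inner = H(68 36 36 36 72 4a) = 10 b6; tag = H(02 5c 5c 5c 10 b6) = 6e6e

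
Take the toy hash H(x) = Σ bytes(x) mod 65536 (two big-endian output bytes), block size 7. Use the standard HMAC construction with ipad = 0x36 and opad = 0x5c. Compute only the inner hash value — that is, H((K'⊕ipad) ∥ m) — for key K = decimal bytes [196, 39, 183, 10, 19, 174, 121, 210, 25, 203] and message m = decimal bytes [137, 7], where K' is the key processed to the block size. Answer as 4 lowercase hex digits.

027a

Key decimal bytes [196, 39, 183, 10, 19, 174, 121, 210, 25, 203] = c4 27 b7 0a 13 ae 79 d2 19 cb is 10 bytes > B = 7, so hash it first: H(key) = 04 9c, then zero-pad to 7 bytes: K' = 04 9c 00 00 00 00 00.
K' ⊕ ipad = 32 aa 36 36 36 36 36.
Inner input = 32 aa 36 36 36 36 36 ∥ 89 07.
Inner hash: sum = 50+170+54+54+54+54+54+137+7 = 634 → 02 7a.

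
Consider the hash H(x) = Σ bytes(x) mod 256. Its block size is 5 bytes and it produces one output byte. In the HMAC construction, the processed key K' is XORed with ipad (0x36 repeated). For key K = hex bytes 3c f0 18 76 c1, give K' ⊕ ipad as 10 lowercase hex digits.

Key hex bytes 3c f0 18 76 c1 is exactly B = 5 bytes: K' = 3c f0 18 76 c1.
XOR each byte with 0x36: 3c⊕36=0a, f0⊕36=c6, 18⊕36=2e, 76⊕36=40, c1⊕36=f7.

0ac62e40f7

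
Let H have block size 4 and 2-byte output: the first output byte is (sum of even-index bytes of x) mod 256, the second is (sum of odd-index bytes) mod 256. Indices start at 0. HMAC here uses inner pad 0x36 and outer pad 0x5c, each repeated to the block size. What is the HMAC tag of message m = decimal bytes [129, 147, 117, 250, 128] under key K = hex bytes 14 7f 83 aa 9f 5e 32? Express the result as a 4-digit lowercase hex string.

Key hex bytes 14 7f 83 aa 9f 5e 32 is 7 bytes > B = 4, so hash it first: H(key) = 68 87, then zero-pad to 4 bytes: K' = 68 87 00 00.
K' ⊕ ipad = 5e b1 36 36.  K' ⊕ opad = 34 db 5c 5c.
Inner input = (K'⊕ipad) ∥ m = 5e b1 36 36 ∥ 81 93 75 fa 80.
Inner hash: even-index sum = 522 mod 256 = 10; odd-index sum = 628 mod 256 = 116 → 0a 74.
Outer input = (K'⊕opad) ∥ inner = 34 db 5c 5c ∥ 0a 74.
Outer hash (tag): even-index sum = 154 mod 256 = 154; odd-index sum = 427 mod 256 = 171 → 9a ab.

9aab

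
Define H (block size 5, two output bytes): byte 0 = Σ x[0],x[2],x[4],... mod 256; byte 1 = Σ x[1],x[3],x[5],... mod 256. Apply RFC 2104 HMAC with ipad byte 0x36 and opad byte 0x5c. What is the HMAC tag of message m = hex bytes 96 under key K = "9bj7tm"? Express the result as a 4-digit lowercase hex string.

ff43

Key "9bj7tm" = 39 62 6a 37 74 6d is 6 bytes > B = 5, so hash it first: H(key) = 17 06, then zero-pad to 5 bytes: K' = 17 06 00 00 00.
K' ⊕ ipad = 21 30 36 36 36.  K' ⊕ opad = 4b 5a 5c 5c 5c.
Inner input = (K'⊕ipad) ∥ m = 21 30 36 36 36 ∥ 96.
Inner hash: even-index sum = 141 mod 256 = 141; odd-index sum = 252 mod 256 = 252 → 8d fc.
Outer input = (K'⊕opad) ∥ inner = 4b 5a 5c 5c 5c ∥ 8d fc.
Outer hash (tag): even-index sum = 511 mod 256 = 255; odd-index sum = 323 mod 256 = 67 → ff 43.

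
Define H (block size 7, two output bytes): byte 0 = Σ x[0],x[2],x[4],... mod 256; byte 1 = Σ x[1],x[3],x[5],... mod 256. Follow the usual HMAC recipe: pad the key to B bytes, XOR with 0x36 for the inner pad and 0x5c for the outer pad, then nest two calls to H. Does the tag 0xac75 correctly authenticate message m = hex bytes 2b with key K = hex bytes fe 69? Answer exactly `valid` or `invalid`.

Key hex bytes fe 69 is 2 bytes ≤ B = 7; zero-pad to 7 bytes: K' = fe 69 00 00 00 00 00.
K' ⊕ ipad = c8 5f 36 36 36 36 36; K' ⊕ opad = a2 35 5c 5c 5c 5c 5c.
Inner hash: even-index sum = 362 mod 256 = 106; odd-index sum = 246 mod 256 = 246 → 6a f6.
Outer hash (recomputed tag): even-index sum = 684 mod 256 = 172; odd-index sum = 343 mod 256 = 87 → ac 57.
Recomputed tag = ac57; claimed = ac75 → mismatch.

invalid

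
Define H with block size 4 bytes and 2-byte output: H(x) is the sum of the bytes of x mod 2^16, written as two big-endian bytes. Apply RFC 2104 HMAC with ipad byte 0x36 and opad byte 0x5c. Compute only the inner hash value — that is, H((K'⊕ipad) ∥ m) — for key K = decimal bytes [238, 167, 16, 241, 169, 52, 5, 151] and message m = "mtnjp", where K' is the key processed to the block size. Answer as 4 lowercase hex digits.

0300

Key decimal bytes [238, 167, 16, 241, 169, 52, 5, 151] = ee a7 10 f1 a9 34 05 97 is 8 bytes > B = 4, so hash it first: H(key) = 04 0f, then zero-pad to 4 bytes: K' = 04 0f 00 00.
K' ⊕ ipad = 32 39 36 36.
Inner input = 32 39 36 36 ∥ 6d 74 6e 6a 70.
Inner hash: sum = 50+57+54+54+109+116+110+106+112 = 768 → 03 00.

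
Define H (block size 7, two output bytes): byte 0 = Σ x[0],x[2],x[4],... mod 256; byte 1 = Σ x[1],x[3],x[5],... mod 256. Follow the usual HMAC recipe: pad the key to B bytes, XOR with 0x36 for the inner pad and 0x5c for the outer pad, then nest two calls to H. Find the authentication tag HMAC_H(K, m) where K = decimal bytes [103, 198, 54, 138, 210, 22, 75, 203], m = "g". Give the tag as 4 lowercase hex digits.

d453

Key decimal bytes [103, 198, 54, 138, 210, 22, 75, 203] = 67 c6 36 8a d2 16 4b cb is 8 bytes > B = 7, so hash it first: H(key) = ba 31, then zero-pad to 7 bytes: K' = ba 31 00 00 00 00 00.
K' ⊕ ipad = 8c 07 36 36 36 36 36.  K' ⊕ opad = e6 6d 5c 5c 5c 5c 5c.
Inner input = (K'⊕ipad) ∥ m = 8c 07 36 36 36 36 36 ∥ 67.
Inner hash: even-index sum = 302 mod 256 = 46; odd-index sum = 218 mod 256 = 218 → 2e da.
Outer input = (K'⊕opad) ∥ inner = e6 6d 5c 5c 5c 5c 5c ∥ 2e da.
Outer hash (tag): even-index sum = 724 mod 256 = 212; odd-index sum = 339 mod 256 = 83 → d4 53.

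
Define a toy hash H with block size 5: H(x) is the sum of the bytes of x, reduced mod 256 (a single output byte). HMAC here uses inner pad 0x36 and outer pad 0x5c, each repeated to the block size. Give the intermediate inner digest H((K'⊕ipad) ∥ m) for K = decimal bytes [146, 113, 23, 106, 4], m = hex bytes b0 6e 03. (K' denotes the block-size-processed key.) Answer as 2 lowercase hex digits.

bb

Key decimal bytes [146, 113, 23, 106, 4] = 92 71 17 6a 04 is exactly B = 5 bytes: K' = 92 71 17 6a 04.
K' ⊕ ipad = a4 47 21 5c 32.
Inner input = a4 47 21 5c 32 ∥ b0 6e 03.
Inner hash: sum = 164+71+33+92+50+176+110+3 = 699; mod 256 = 187 → bb.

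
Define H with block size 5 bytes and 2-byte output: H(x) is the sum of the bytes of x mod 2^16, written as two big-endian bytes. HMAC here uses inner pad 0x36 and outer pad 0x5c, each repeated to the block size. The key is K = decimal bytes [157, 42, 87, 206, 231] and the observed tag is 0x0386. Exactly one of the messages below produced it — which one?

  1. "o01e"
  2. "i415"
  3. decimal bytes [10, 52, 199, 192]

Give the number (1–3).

2

Key decimal bytes [157, 42, 87, 206, 231] = 9d 2a 57 ce e7 is exactly B = 5 bytes: K' = 9d 2a 57 ce e7.
K' ⊕ ipad = ab 1c 61 f8 d1; K' ⊕ opad = c1 76 0b 92 bb.
m1: inner = H(ab 1c 61 f8 d1 6f 30 31 65) = 04 26; tag = H(c1 76 0b 92 bb 04 26) = 02b9
m2: inner = H(ab 1c 61 f8 d1 69 34 31 35) = 03 f4; tag = H(c1 76 0b 92 bb 03 f4) = 0386 ← matches
m3: inner = H(ab 1c 61 f8 d1 0a 34 c7 c0) = 04 b6; tag = H(c1 76 0b 92 bb 04 b6) = 0349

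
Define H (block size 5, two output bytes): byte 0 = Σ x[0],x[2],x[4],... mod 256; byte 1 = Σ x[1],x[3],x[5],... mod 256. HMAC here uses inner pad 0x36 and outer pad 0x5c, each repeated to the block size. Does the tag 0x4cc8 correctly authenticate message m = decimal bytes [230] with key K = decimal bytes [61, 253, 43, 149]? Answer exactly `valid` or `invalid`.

Key decimal bytes [61, 253, 43, 149] = 3d fd 2b 95 is 4 bytes ≤ B = 5; zero-pad to 5 bytes: K' = 3d fd 2b 95 00.
K' ⊕ ipad = 0b cb 1d a3 36; K' ⊕ opad = 61 a1 77 c9 5c.
Inner hash: even-index sum = 94 mod 256 = 94; odd-index sum = 596 mod 256 = 84 → 5e 54.
Outer hash (recomputed tag): even-index sum = 392 mod 256 = 136; odd-index sum = 456 mod 256 = 200 → 88 c8.
Recomputed tag = 88c8; claimed = 4cc8 → mismatch.

invalid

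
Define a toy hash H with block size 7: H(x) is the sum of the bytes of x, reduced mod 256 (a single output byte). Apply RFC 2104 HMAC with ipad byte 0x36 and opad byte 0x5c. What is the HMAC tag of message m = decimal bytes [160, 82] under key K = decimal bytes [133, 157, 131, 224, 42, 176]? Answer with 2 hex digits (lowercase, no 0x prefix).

Key decimal bytes [133, 157, 131, 224, 42, 176] = 85 9d 83 e0 2a b0 is 6 bytes ≤ B = 7; zero-pad to 7 bytes: K' = 85 9d 83 e0 2a b0 00.
K' ⊕ ipad = b3 ab b5 d6 1c 86 36.  K' ⊕ opad = d9 c1 df bc 76 ec 5c.
Inner input = (K'⊕ipad) ∥ m = b3 ab b5 d6 1c 86 36 ∥ a0 52.
Inner hash: sum = 179+171+181+214+28+134+54+160+82 = 1203; mod 256 = 179 → b3.
Outer input = (K'⊕opad) ∥ inner = d9 c1 df bc 76 ec 5c ∥ b3.
Outer hash (tag): sum = 217+193+223+188+118+236+92+179 = 1446; mod 256 = 166 → a6.

a6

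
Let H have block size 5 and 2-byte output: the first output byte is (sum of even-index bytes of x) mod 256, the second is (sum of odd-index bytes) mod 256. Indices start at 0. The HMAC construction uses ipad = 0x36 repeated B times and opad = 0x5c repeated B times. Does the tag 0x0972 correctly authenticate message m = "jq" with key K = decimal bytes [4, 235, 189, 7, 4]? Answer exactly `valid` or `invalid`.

Key decimal bytes [4, 235, 189, 7, 4] = 04 eb bd 07 04 is exactly B = 5 bytes: K' = 04 eb bd 07 04.
K' ⊕ ipad = 32 dd 8b 31 32; K' ⊕ opad = 58 b7 e1 5b 58.
Inner hash: even-index sum = 352 mod 256 = 96; odd-index sum = 376 mod 256 = 120 → 60 78.
Outer hash (recomputed tag): even-index sum = 521 mod 256 = 9; odd-index sum = 370 mod 256 = 114 → 09 72.
Recomputed tag = 0972; claimed = 0972 → match.

valid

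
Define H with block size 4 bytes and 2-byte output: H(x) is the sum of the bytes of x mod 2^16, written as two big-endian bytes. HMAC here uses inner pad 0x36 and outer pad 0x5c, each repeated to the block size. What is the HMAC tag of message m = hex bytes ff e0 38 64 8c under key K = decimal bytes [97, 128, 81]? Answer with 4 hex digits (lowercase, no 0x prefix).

Key decimal bytes [97, 128, 81] = 61 80 51 is 3 bytes ≤ B = 4; zero-pad to 4 bytes: K' = 61 80 51 00.
K' ⊕ ipad = 57 b6 67 36.  K' ⊕ opad = 3d dc 0d 5c.
Inner input = (K'⊕ipad) ∥ m = 57 b6 67 36 ∥ ff e0 38 64 8c.
Inner hash: sum = 87+182+103+54+255+224+56+100+140 = 1201 → 04 b1.
Outer input = (K'⊕opad) ∥ inner = 3d dc 0d 5c ∥ 04 b1.
Outer hash (tag): sum = 61+220+13+92+4+177 = 567 → 02 37.

0237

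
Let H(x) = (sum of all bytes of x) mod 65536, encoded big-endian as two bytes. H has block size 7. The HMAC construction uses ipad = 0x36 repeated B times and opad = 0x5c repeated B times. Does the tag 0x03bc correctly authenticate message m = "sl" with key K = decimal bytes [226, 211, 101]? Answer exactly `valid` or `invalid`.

valid

Key decimal bytes [226, 211, 101] = e2 d3 65 is 3 bytes ≤ B = 7; zero-pad to 7 bytes: K' = e2 d3 65 00 00 00 00.
K' ⊕ ipad = d4 e5 53 36 36 36 36; K' ⊕ opad = be 8f 39 5c 5c 5c 5c.
Inner hash: sum = 212+229+83+54+54+54+54+115+108 = 963 → 03 c3.
Outer hash (recomputed tag): sum = 190+143+57+92+92+92+92+3+195 = 956 → 03 bc.
Recomputed tag = 03bc; claimed = 03bc → match.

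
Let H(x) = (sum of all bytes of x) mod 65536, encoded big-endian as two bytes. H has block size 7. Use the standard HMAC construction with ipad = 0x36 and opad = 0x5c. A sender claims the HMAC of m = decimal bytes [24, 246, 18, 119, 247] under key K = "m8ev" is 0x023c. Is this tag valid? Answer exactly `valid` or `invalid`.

Key "m8ev" = 6d 38 65 76 is 4 bytes ≤ B = 7; zero-pad to 7 bytes: K' = 6d 38 65 76 00 00 00.
K' ⊕ ipad = 5b 0e 53 40 36 36 36; K' ⊕ opad = 31 64 39 2a 5c 5c 5c.
Inner hash: sum = 91+14+83+64+54+54+54+24+246+18+119+247 = 1068 → 04 2c.
Outer hash (recomputed tag): sum = 49+100+57+42+92+92+92+4+44 = 572 → 02 3c.
Recomputed tag = 023c; claimed = 023c → match.

valid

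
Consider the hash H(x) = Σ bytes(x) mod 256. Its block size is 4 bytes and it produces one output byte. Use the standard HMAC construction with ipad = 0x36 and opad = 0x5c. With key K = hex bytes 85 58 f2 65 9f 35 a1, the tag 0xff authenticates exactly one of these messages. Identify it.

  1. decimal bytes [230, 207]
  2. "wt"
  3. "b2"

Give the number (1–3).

Key hex bytes 85 58 f2 65 9f 35 a1 is 7 bytes > B = 4, so hash it first: H(key) = a9, then zero-pad to 4 bytes: K' = a9 00 00 00.
K' ⊕ ipad = 9f 36 36 36; K' ⊕ opad = f5 5c 5c 5c.
m1: inner = H(9f 36 36 36 e6 cf) = f6; tag = H(f5 5c 5c 5c f6) = ff ← matches
m2: inner = H(9f 36 36 36 77 74) = 2c; tag = H(f5 5c 5c 5c 2c) = 35
m3: inner = H(9f 36 36 36 62 32) = d5; tag = H(f5 5c 5c 5c d5) = de

1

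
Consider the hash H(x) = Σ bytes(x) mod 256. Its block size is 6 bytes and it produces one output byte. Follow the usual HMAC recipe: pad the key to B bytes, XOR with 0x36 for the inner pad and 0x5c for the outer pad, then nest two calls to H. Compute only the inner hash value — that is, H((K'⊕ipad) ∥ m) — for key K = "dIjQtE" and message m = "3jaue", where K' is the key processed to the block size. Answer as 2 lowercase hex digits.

21

Key "dIjQtE" = 64 49 6a 51 74 45 is exactly B = 6 bytes: K' = 64 49 6a 51 74 45.
K' ⊕ ipad = 52 7f 5c 67 42 73.
Inner input = 52 7f 5c 67 42 73 ∥ 33 6a 61 75 65.
Inner hash: sum = 82+127+92+103+66+115+51+106+97+117+101 = 1057; mod 256 = 33 → 21.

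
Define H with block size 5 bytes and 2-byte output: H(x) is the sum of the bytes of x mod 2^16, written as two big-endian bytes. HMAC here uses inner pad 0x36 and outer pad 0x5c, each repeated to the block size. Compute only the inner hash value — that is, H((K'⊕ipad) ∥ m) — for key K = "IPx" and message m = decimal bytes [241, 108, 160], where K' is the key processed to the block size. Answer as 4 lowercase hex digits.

039c

Key "IPx" = 49 50 78 is 3 bytes ≤ B = 5; zero-pad to 5 bytes: K' = 49 50 78 00 00.
K' ⊕ ipad = 7f 66 4e 36 36.
Inner input = 7f 66 4e 36 36 ∥ f1 6c a0.
Inner hash: sum = 127+102+78+54+54+241+108+160 = 924 → 03 9c.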